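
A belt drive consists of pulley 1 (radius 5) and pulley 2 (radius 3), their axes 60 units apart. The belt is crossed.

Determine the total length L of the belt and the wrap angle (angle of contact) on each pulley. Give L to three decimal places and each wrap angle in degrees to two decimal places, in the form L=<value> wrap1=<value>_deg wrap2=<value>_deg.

L=146.201 wrap1=195.32_deg wrap2=195.32_deg

crossed belt: β = asin((r1+r2)/C) = asin(8/60) = 7.6623°
wrap1 = wrap2 = π + 2β = 195.3245°
tangent length = C·cosβ = 59.4643
L = (r1+r2)·wrap + 2·C·cosβ = 8·3.4091 + 2·59.4643 = 146.2010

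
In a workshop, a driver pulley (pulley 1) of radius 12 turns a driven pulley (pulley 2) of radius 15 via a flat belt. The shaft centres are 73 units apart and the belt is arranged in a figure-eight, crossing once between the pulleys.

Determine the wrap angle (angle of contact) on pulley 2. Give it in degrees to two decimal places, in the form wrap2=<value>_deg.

wrap2=223.41_deg

crossed belt: β = asin((r1+r2)/C) = asin(27/73) = 21.7072°
wrap1 = wrap2 = π + 2β = 223.4143°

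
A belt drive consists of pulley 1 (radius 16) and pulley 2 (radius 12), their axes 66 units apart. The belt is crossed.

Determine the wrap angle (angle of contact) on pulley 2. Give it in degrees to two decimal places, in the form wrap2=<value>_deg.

wrap2=230.21_deg

crossed belt: β = asin((r1+r2)/C) = asin(28/66) = 25.1027°
wrap1 = wrap2 = π + 2β = 230.2054°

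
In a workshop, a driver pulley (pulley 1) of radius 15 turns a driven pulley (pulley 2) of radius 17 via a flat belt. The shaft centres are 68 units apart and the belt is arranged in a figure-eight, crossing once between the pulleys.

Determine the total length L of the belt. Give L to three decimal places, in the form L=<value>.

crossed belt: β = asin((r1+r2)/C) = asin(32/68) = 28.0725°
wrap1 = wrap2 = π + 2β = 236.1450°
tangent length = C·cosβ = 60.0000
L = (r1+r2)·wrap + 2·C·cosβ = 32·4.1215 + 2·60.0000 = 251.8882

L=251.888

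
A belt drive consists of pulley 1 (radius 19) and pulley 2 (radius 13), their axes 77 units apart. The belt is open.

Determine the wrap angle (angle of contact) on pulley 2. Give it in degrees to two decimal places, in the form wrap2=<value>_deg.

wrap2=171.06_deg

open belt: β = asin((r2−r1)/C) = asin(-6/77) = -4.4691°
wrap1 = π − 2β = 188.9383°
wrap2 = π + 2β = 171.0617°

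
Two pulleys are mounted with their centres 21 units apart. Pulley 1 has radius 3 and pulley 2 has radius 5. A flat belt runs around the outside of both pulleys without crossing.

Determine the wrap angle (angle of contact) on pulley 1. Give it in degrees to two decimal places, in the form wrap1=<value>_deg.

wrap1=169.07_deg

open belt: β = asin((r2−r1)/C) = asin(2/21) = 5.4650°
wrap1 = π − 2β = 169.0700°
wrap2 = π + 2β = 190.9300°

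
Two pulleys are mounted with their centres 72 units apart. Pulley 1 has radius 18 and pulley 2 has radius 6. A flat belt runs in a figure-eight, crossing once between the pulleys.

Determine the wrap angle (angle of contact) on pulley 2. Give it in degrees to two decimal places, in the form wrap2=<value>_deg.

wrap2=218.94_deg

crossed belt: β = asin((r1+r2)/C) = asin(24/72) = 19.4712°
wrap1 = wrap2 = π + 2β = 218.9424°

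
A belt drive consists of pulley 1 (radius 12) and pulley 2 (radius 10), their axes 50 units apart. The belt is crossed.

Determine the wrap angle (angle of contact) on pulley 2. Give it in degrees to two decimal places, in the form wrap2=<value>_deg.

crossed belt: β = asin((r1+r2)/C) = asin(22/50) = 26.1039°
wrap1 = wrap2 = π + 2β = 232.2078°

wrap2=232.21_deg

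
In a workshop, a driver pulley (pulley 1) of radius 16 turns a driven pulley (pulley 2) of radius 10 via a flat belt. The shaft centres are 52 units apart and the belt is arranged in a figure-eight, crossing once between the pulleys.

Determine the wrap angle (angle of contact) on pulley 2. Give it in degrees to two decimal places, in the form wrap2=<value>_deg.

crossed belt: β = asin((r1+r2)/C) = asin(26/52) = 30.0000°
wrap1 = wrap2 = π + 2β = 240.0000°

wrap2=240.00_deg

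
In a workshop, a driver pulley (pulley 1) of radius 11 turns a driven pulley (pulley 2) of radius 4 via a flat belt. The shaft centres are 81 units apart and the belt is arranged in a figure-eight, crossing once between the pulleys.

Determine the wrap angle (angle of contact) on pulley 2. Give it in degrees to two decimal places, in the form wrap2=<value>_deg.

crossed belt: β = asin((r1+r2)/C) = asin(15/81) = 10.6719°
wrap1 = wrap2 = π + 2β = 201.3439°

wrap2=201.34_deg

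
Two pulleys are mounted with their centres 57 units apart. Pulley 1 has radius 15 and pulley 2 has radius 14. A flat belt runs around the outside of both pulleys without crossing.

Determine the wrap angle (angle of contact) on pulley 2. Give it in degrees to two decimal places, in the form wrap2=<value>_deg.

open belt: β = asin((r2−r1)/C) = asin(-1/57) = -1.0052°
wrap1 = π − 2β = 182.0105°
wrap2 = π + 2β = 177.9895°

wrap2=177.99_deg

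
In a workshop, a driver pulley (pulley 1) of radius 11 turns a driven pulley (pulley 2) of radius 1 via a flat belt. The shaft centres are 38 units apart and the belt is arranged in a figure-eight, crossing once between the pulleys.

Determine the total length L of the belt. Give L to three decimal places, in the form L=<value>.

crossed belt: β = asin((r1+r2)/C) = asin(12/38) = 18.4085°
wrap1 = wrap2 = π + 2β = 216.8170°
tangent length = C·cosβ = 36.0555
L = (r1+r2)·wrap + 2·C·cosβ = 12·3.7842 + 2·36.0555 = 117.5211

L=117.521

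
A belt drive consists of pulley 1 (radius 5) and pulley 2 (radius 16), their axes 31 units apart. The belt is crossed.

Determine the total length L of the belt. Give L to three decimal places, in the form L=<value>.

L=142.839

crossed belt: β = asin((r1+r2)/C) = asin(21/31) = 42.6423°
wrap1 = wrap2 = π + 2β = 265.2846°
tangent length = C·cosβ = 22.8035
L = (r1+r2)·wrap + 2·C·cosβ = 21·4.6301 + 2·22.8035 = 142.8389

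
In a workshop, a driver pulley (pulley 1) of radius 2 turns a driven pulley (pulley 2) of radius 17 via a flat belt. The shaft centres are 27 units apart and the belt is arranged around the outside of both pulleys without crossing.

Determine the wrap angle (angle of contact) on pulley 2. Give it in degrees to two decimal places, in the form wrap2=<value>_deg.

wrap2=247.50_deg

open belt: β = asin((r2−r1)/C) = asin(15/27) = 33.7490°
wrap1 = π − 2β = 112.5020°
wrap2 = π + 2β = 247.4980°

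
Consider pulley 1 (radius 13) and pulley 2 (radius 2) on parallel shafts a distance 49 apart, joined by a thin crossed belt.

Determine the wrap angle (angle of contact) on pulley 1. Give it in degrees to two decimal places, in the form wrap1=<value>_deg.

crossed belt: β = asin((r1+r2)/C) = asin(15/49) = 17.8257°
wrap1 = wrap2 = π + 2β = 215.6514°

wrap1=215.65_deg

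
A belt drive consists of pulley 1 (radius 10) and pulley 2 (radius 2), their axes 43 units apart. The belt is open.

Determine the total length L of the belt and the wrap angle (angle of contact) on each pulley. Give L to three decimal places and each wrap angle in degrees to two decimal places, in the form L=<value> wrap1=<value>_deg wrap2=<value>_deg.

open belt: β = asin((r2−r1)/C) = asin(-8/43) = -10.7222°
wrap1 = π − 2β = 201.4443°
wrap2 = π + 2β = 158.5557°
tangent length = C·cosβ = 42.2493
L = r1·wrap1 + r2·wrap2 + 2·C·cosβ = 10·3.5159 + 2·2.7673 + 2·42.2493 = 125.1918

L=125.192 wrap1=201.44_deg wrap2=158.56_deg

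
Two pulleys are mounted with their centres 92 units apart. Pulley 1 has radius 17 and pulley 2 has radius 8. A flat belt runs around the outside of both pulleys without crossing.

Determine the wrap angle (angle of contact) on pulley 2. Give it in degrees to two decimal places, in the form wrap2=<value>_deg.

wrap2=168.77_deg

open belt: β = asin((r2−r1)/C) = asin(-9/92) = -5.6140°
wrap1 = π − 2β = 191.2280°
wrap2 = π + 2β = 168.7720°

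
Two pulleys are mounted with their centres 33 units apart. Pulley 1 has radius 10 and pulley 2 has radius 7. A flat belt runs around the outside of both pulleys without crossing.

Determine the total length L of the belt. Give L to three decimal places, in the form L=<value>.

L=119.680

open belt: β = asin((r2−r1)/C) = asin(-3/33) = -5.2159°
wrap1 = π − 2β = 190.4318°
wrap2 = π + 2β = 169.5682°
tangent length = C·cosβ = 32.8634
L = r1·wrap1 + r2·wrap2 + 2·C·cosβ = 10·3.3237 + 7·2.9595 + 2·32.8634 = 119.6800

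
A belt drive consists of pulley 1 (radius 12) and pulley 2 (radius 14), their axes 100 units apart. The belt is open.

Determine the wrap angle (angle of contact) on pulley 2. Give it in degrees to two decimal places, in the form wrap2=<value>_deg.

open belt: β = asin((r2−r1)/C) = asin(2/100) = 1.1460°
wrap1 = π − 2β = 177.7080°
wrap2 = π + 2β = 182.2920°

wrap2=182.29_deg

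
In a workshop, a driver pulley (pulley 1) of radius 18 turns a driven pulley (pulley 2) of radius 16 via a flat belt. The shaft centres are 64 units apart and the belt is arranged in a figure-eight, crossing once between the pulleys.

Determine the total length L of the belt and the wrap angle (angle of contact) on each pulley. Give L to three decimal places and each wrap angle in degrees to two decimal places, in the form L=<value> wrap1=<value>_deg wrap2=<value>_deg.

L=253.343 wrap1=244.18_deg wrap2=244.18_deg

crossed belt: β = asin((r1+r2)/C) = asin(34/64) = 32.0900°
wrap1 = wrap2 = π + 2β = 244.1799°
tangent length = C·cosβ = 54.2218
L = (r1+r2)·wrap + 2·C·cosβ = 34·4.2617 + 2·54.2218 = 253.3428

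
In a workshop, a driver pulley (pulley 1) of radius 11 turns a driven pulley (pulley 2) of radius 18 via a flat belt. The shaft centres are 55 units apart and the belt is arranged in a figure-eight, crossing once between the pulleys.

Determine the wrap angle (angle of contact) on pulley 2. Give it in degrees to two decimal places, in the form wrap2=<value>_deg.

wrap2=243.64_deg

crossed belt: β = asin((r1+r2)/C) = asin(29/55) = 31.8214°
wrap1 = wrap2 = π + 2β = 243.6427°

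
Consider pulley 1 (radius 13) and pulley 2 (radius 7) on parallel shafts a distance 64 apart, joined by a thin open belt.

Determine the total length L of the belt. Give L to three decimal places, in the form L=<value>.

L=191.395

open belt: β = asin((r2−r1)/C) = asin(-6/64) = -5.3794°
wrap1 = π − 2β = 190.7588°
wrap2 = π + 2β = 169.2412°
tangent length = C·cosβ = 63.7181
L = r1·wrap1 + r2·wrap2 + 2·C·cosβ = 13·3.3294 + 7·2.9538 + 2·63.7181 = 191.3948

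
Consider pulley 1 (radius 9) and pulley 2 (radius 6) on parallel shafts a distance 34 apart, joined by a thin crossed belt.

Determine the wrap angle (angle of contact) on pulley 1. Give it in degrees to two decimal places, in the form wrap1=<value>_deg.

wrap1=232.36_deg

crossed belt: β = asin((r1+r2)/C) = asin(15/34) = 26.1790°
wrap1 = wrap2 = π + 2β = 232.3579°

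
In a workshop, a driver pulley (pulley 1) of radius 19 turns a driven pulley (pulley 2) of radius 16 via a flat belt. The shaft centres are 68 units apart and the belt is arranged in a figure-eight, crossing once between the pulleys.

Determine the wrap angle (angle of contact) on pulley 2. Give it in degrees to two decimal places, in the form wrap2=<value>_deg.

crossed belt: β = asin((r1+r2)/C) = asin(35/68) = 30.9778°
wrap1 = wrap2 = π + 2β = 241.9556°

wrap2=241.96_deg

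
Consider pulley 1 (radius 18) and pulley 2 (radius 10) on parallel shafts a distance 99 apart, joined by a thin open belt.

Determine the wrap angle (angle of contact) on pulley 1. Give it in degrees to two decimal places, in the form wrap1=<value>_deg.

wrap1=189.27_deg

open belt: β = asin((r2−r1)/C) = asin(-8/99) = -4.6350°
wrap1 = π − 2β = 189.2700°
wrap2 = π + 2β = 170.7300°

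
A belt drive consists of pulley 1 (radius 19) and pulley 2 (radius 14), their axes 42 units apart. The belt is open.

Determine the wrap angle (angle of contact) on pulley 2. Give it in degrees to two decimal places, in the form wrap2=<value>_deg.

open belt: β = asin((r2−r1)/C) = asin(-5/42) = -6.8371°
wrap1 = π − 2β = 193.6743°
wrap2 = π + 2β = 166.3257°

wrap2=166.33_deg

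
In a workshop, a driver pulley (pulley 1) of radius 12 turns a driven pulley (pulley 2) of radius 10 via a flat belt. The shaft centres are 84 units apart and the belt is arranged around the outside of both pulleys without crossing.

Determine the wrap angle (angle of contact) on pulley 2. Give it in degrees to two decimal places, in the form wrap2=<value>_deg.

open belt: β = asin((r2−r1)/C) = asin(-2/84) = -1.3643°
wrap1 = π − 2β = 182.7286°
wrap2 = π + 2β = 177.2714°

wrap2=177.27_deg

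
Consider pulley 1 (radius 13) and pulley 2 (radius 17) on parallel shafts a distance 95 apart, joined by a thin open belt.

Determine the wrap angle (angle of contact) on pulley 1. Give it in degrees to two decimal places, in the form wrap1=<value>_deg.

open belt: β = asin((r2−r1)/C) = asin(4/95) = 2.4132°
wrap1 = π − 2β = 175.1737°
wrap2 = π + 2β = 184.8263°

wrap1=175.17_deg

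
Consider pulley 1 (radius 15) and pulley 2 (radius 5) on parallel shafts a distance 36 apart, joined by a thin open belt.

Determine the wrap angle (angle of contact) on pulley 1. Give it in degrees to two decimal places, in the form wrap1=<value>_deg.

open belt: β = asin((r2−r1)/C) = asin(-10/36) = -16.1276°
wrap1 = π − 2β = 212.2552°
wrap2 = π + 2β = 147.7448°

wrap1=212.26_deg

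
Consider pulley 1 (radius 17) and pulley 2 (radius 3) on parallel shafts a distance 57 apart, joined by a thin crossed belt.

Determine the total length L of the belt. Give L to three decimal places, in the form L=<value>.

crossed belt: β = asin((r1+r2)/C) = asin(20/57) = 20.5410°
wrap1 = wrap2 = π + 2β = 221.0820°
tangent length = C·cosβ = 53.3760
L = (r1+r2)·wrap + 2·C·cosβ = 20·3.8586 + 2·53.3760 = 183.9242

L=183.924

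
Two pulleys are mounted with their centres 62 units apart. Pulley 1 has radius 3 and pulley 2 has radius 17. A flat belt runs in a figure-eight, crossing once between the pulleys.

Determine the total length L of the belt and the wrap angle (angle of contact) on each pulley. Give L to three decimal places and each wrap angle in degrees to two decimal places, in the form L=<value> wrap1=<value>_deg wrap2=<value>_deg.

crossed belt: β = asin((r1+r2)/C) = asin(20/62) = 18.8191°
wrap1 = wrap2 = π + 2β = 217.6381°
tangent length = C·cosβ = 58.6856
L = (r1+r2)·wrap + 2·C·cosβ = 20·3.7985 + 2·58.6856 = 193.3412

L=193.341 wrap1=217.64_deg wrap2=217.64_deg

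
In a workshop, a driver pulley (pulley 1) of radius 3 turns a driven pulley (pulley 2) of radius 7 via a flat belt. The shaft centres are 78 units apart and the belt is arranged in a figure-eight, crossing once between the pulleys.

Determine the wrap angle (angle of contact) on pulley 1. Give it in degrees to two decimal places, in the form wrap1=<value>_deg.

crossed belt: β = asin((r1+r2)/C) = asin(10/78) = 7.3659°
wrap1 = wrap2 = π + 2β = 194.7318°

wrap1=194.73_deg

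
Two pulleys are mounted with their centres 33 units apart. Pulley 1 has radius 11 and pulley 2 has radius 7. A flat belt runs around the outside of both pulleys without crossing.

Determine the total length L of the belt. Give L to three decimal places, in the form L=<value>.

open belt: β = asin((r2−r1)/C) = asin(-4/33) = -6.9621°
wrap1 = π − 2β = 193.9241°
wrap2 = π + 2β = 166.0759°
tangent length = C·cosβ = 32.7567
L = r1·wrap1 + r2·wrap2 + 2·C·cosβ = 11·3.3846 + 7·2.8986 + 2·32.7567 = 123.0341

L=123.034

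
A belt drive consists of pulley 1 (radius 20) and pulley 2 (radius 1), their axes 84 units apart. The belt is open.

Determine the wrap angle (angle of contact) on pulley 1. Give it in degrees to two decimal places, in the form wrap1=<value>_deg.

open belt: β = asin((r2−r1)/C) = asin(-19/84) = -13.0729°
wrap1 = π − 2β = 206.1458°
wrap2 = π + 2β = 153.8542°

wrap1=206.15_deg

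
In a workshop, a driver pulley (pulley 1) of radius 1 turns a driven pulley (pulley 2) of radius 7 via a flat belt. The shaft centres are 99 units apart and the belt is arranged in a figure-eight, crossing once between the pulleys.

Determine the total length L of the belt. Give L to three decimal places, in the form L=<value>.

L=223.780

crossed belt: β = asin((r1+r2)/C) = asin(8/99) = 4.6350°
wrap1 = wrap2 = π + 2β = 189.2700°
tangent length = C·cosβ = 98.6762
L = (r1+r2)·wrap + 2·C·cosβ = 8·3.3034 + 2·98.6762 = 223.7796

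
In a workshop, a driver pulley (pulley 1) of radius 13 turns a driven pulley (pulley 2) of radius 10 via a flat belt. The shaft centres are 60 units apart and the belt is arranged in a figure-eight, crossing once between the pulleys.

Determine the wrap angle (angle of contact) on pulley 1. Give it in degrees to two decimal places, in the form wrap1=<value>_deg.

crossed belt: β = asin((r1+r2)/C) = asin(23/60) = 22.5403°
wrap1 = wrap2 = π + 2β = 225.0806°

wrap1=225.08_deg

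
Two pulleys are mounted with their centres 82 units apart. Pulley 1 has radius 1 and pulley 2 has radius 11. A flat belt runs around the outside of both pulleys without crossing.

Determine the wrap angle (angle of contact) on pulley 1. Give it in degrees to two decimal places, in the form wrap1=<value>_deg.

open belt: β = asin((r2−r1)/C) = asin(10/82) = 7.0047°
wrap1 = π − 2β = 165.9905°
wrap2 = π + 2β = 194.0095°

wrap1=165.99_deg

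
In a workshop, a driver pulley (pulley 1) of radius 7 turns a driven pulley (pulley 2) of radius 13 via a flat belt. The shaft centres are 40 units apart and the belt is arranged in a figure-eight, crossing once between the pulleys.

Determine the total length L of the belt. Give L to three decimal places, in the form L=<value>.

L=153.058

crossed belt: β = asin((r1+r2)/C) = asin(20/40) = 30.0000°
wrap1 = wrap2 = π + 2β = 240.0000°
tangent length = C·cosβ = 34.6410
L = (r1+r2)·wrap + 2·C·cosβ = 20·4.1888 + 2·34.6410 = 153.0578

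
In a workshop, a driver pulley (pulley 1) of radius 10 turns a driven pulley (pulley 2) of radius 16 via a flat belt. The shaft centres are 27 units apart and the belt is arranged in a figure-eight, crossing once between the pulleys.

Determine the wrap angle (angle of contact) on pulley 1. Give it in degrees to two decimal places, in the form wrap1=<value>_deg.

wrap1=328.72_deg

crossed belt: β = asin((r1+r2)/C) = asin(26/27) = 74.3575°
wrap1 = wrap2 = π + 2β = 328.7151°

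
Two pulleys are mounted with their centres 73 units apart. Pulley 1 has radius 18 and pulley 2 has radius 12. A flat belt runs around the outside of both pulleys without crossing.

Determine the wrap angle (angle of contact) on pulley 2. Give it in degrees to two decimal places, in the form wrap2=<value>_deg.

open belt: β = asin((r2−r1)/C) = asin(-6/73) = -4.7146°
wrap1 = π − 2β = 189.4291°
wrap2 = π + 2β = 170.5709°

wrap2=170.57_deg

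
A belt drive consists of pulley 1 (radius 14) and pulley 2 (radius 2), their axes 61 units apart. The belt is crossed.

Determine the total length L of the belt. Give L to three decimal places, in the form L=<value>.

crossed belt: β = asin((r1+r2)/C) = asin(16/61) = 15.2063°
wrap1 = wrap2 = π + 2β = 210.4126°
tangent length = C·cosβ = 58.8643
L = (r1+r2)·wrap + 2·C·cosβ = 16·3.6724 + 2·58.8643 = 176.4868

L=176.487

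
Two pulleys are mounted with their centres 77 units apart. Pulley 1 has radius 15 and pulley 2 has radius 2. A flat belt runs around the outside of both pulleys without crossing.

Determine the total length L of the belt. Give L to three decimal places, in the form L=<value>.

L=209.607

open belt: β = asin((r2−r1)/C) = asin(-13/77) = -9.7199°
wrap1 = π − 2β = 199.4397°
wrap2 = π + 2β = 160.5603°
tangent length = C·cosβ = 75.8947
L = r1·wrap1 + r2·wrap2 + 2·C·cosβ = 15·3.4809 + 2·2.8023 + 2·75.8947 = 209.6071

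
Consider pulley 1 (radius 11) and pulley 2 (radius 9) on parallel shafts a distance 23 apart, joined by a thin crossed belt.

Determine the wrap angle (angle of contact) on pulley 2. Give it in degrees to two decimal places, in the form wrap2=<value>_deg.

wrap2=300.82_deg

crossed belt: β = asin((r1+r2)/C) = asin(20/23) = 60.4082°
wrap1 = wrap2 = π + 2β = 300.8163°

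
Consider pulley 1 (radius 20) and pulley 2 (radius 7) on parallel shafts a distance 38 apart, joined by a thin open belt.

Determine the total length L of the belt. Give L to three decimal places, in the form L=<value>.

open belt: β = asin((r2−r1)/C) = asin(-13/38) = -20.0052°
wrap1 = π − 2β = 220.0104°
wrap2 = π + 2β = 139.9896°
tangent length = C·cosβ = 35.7071
L = r1·wrap1 + r2·wrap2 + 2·C·cosβ = 20·3.8399 + 7·2.4433 + 2·35.7071 = 165.3154

L=165.315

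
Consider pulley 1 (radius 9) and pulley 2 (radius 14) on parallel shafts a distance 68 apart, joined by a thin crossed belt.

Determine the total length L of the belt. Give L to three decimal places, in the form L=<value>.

L=216.113

crossed belt: β = asin((r1+r2)/C) = asin(23/68) = 19.7694°
wrap1 = wrap2 = π + 2β = 219.5388°
tangent length = C·cosβ = 63.9922
L = (r1+r2)·wrap + 2·C·cosβ = 23·3.8317 + 2·63.9922 = 216.1129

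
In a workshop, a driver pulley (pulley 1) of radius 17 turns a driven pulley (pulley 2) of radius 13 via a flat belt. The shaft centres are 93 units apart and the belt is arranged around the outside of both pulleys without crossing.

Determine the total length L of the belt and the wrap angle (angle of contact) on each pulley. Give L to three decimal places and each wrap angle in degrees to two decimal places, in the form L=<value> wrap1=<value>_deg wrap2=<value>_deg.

L=280.420 wrap1=184.93_deg wrap2=175.07_deg

open belt: β = asin((r2−r1)/C) = asin(-4/93) = -2.4651°
wrap1 = π − 2β = 184.9302°
wrap2 = π + 2β = 175.0698°
tangent length = C·cosβ = 92.9139
L = r1·wrap1 + r2·wrap2 + 2·C·cosβ = 17·3.2276 + 13·3.0555 + 2·92.9139 = 280.4198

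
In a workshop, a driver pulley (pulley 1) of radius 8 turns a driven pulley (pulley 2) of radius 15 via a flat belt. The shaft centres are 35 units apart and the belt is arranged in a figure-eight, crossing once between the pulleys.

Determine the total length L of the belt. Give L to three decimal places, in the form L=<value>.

crossed belt: β = asin((r1+r2)/C) = asin(23/35) = 41.0823°
wrap1 = wrap2 = π + 2β = 262.1647°
tangent length = C·cosβ = 26.3818
L = (r1+r2)·wrap + 2·C·cosβ = 23·4.5756 + 2·26.3818 = 158.0033

L=158.003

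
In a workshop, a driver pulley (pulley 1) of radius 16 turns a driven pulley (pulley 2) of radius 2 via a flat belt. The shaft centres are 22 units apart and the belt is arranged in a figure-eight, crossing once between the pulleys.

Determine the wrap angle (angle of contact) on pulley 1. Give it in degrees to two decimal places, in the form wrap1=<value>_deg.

wrap1=289.81_deg

crossed belt: β = asin((r1+r2)/C) = asin(18/22) = 54.9032°
wrap1 = wrap2 = π + 2β = 289.8064°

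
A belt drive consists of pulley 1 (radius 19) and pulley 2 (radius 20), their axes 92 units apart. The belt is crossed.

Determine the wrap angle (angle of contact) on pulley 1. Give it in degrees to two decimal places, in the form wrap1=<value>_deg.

wrap1=230.16_deg

crossed belt: β = asin((r1+r2)/C) = asin(39/92) = 25.0819°
wrap1 = wrap2 = π + 2β = 230.1638°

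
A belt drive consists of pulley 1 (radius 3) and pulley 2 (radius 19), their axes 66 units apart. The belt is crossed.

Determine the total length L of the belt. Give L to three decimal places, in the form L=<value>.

crossed belt: β = asin((r1+r2)/C) = asin(22/66) = 19.4712°
wrap1 = wrap2 = π + 2β = 218.9424°
tangent length = C·cosβ = 62.2254
L = (r1+r2)·wrap + 2·C·cosβ = 22·3.8213 + 2·62.2254 = 208.5187

L=208.519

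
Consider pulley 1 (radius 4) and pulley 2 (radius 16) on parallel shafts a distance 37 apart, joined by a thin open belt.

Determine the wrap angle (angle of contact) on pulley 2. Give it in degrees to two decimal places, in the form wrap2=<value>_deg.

wrap2=217.85_deg

open belt: β = asin((r2−r1)/C) = asin(12/37) = 18.9246°
wrap1 = π − 2β = 142.1507°
wrap2 = π + 2β = 217.8493°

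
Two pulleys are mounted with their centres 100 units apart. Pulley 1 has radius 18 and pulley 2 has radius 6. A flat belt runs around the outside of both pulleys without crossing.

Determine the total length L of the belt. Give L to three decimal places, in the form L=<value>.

L=276.840

open belt: β = asin((r2−r1)/C) = asin(-12/100) = -6.8921°
wrap1 = π − 2β = 193.7842°
wrap2 = π + 2β = 166.2158°
tangent length = C·cosβ = 99.2774
L = r1·wrap1 + r2·wrap2 + 2·C·cosβ = 18·3.3822 + 6·2.9010 + 2·99.2774 = 276.8400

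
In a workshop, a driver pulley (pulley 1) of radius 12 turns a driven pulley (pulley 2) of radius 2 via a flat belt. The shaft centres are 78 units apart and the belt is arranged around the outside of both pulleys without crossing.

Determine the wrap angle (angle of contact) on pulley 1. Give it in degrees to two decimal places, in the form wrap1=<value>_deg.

open belt: β = asin((r2−r1)/C) = asin(-10/78) = -7.3659°
wrap1 = π − 2β = 194.7318°
wrap2 = π + 2β = 165.2682°

wrap1=194.73_deg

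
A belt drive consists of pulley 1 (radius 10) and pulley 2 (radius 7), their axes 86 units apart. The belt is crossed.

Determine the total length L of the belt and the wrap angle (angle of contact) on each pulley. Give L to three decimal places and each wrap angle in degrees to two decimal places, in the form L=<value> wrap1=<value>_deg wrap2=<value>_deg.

crossed belt: β = asin((r1+r2)/C) = asin(17/86) = 11.4010°
wrap1 = wrap2 = π + 2β = 202.8020°
tangent length = C·cosβ = 84.3030
L = (r1+r2)·wrap + 2·C·cosβ = 17·3.5396 + 2·84.3030 = 228.7786

L=228.779 wrap1=202.80_deg wrap2=202.80_deg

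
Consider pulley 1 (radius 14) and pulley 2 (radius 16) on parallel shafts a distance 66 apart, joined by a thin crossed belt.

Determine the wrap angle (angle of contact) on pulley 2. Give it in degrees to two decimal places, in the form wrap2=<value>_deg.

wrap2=234.07_deg

crossed belt: β = asin((r1+r2)/C) = asin(30/66) = 27.0357°
wrap1 = wrap2 = π + 2β = 234.0714°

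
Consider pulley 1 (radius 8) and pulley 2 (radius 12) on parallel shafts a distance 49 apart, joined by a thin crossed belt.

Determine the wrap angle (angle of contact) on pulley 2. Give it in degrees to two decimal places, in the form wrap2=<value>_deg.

crossed belt: β = asin((r1+r2)/C) = asin(20/49) = 24.0895°
wrap1 = wrap2 = π + 2β = 228.1790°

wrap2=228.18_deg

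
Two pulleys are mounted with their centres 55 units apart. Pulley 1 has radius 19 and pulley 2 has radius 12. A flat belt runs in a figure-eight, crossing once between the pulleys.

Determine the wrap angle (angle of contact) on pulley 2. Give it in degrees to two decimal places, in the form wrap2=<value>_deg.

crossed belt: β = asin((r1+r2)/C) = asin(31/55) = 34.3077°
wrap1 = wrap2 = π + 2β = 248.6153°

wrap2=248.62_deg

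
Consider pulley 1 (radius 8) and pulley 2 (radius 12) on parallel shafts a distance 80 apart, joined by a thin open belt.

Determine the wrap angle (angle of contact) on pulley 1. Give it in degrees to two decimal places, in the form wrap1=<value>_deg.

open belt: β = asin((r2−r1)/C) = asin(4/80) = 2.8660°
wrap1 = π − 2β = 174.2680°
wrap2 = π + 2β = 185.7320°

wrap1=174.27_deg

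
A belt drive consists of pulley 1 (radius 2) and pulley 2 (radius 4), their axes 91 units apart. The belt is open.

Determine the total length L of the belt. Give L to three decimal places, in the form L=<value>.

L=200.894

open belt: β = asin((r2−r1)/C) = asin(2/91) = 1.2593°
wrap1 = π − 2β = 177.4813°
wrap2 = π + 2β = 182.5187°
tangent length = C·cosβ = 90.9780
L = r1·wrap1 + r2·wrap2 + 2·C·cosβ = 2·3.0976 + 4·3.1856 + 2·90.9780 = 200.8935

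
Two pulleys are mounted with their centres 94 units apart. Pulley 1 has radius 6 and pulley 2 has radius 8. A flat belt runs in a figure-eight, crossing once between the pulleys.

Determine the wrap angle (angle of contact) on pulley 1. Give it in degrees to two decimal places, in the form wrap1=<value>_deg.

wrap1=197.13_deg

crossed belt: β = asin((r1+r2)/C) = asin(14/94) = 8.5653°
wrap1 = wrap2 = π + 2β = 197.1306°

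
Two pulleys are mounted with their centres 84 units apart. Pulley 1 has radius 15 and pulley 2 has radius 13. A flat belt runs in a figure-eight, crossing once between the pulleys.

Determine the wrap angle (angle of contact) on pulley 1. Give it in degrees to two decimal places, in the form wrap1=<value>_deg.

crossed belt: β = asin((r1+r2)/C) = asin(28/84) = 19.4712°
wrap1 = wrap2 = π + 2β = 218.9424°

wrap1=218.94_deg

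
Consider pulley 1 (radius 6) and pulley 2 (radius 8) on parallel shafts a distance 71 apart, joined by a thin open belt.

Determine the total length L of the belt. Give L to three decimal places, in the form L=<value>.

open belt: β = asin((r2−r1)/C) = asin(2/71) = 1.6142°
wrap1 = π − 2β = 176.7716°
wrap2 = π + 2β = 183.2284°
tangent length = C·cosβ = 70.9718
L = r1·wrap1 + r2·wrap2 + 2·C·cosβ = 6·3.0852 + 8·3.1979 + 2·70.9718 = 186.0386

L=186.039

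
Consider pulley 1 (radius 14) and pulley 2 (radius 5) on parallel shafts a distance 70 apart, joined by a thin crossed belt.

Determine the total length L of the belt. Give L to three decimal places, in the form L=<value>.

crossed belt: β = asin((r1+r2)/C) = asin(19/70) = 15.7493°
wrap1 = wrap2 = π + 2β = 211.4986°
tangent length = C·cosβ = 67.3721
L = (r1+r2)·wrap + 2·C·cosβ = 19·3.6913 + 2·67.3721 = 204.8798

L=204.880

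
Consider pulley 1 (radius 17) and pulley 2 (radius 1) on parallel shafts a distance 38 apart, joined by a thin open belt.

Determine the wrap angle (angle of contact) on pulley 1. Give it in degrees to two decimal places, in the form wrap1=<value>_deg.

open belt: β = asin((r2−r1)/C) = asin(-16/38) = -24.9011°
wrap1 = π − 2β = 229.8021°
wrap2 = π + 2β = 130.1979°

wrap1=229.80_deg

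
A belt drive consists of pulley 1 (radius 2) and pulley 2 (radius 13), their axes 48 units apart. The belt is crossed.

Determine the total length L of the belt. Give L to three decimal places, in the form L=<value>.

crossed belt: β = asin((r1+r2)/C) = asin(15/48) = 18.2100°
wrap1 = wrap2 = π + 2β = 216.4199°
tangent length = C·cosβ = 45.5961
L = (r1+r2)·wrap + 2·C·cosβ = 15·3.7772 + 2·45.5961 = 147.8507

L=147.851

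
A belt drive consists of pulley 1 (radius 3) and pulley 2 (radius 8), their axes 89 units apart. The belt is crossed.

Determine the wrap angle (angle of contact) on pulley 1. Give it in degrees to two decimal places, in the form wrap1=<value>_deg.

crossed belt: β = asin((r1+r2)/C) = asin(11/89) = 7.0997°
wrap1 = wrap2 = π + 2β = 194.1993°

wrap1=194.20_deg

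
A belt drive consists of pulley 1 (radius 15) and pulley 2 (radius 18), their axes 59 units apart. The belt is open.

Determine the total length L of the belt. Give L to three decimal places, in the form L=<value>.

L=221.825

open belt: β = asin((r2−r1)/C) = asin(3/59) = 2.9146°
wrap1 = π − 2β = 174.1708°
wrap2 = π + 2β = 185.8292°
tangent length = C·cosβ = 58.9237
L = r1·wrap1 + r2·wrap2 + 2·C·cosβ = 15·3.0399 + 18·3.2433 + 2·58.9237 = 221.8251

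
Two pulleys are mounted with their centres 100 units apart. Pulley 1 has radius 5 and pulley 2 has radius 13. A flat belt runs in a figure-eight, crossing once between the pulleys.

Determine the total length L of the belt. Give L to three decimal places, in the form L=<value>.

crossed belt: β = asin((r1+r2)/C) = asin(18/100) = 10.3698°
wrap1 = wrap2 = π + 2β = 200.7395°
tangent length = C·cosβ = 98.3667
L = (r1+r2)·wrap + 2·C·cosβ = 18·3.5036 + 2·98.3667 = 259.7975

L=259.798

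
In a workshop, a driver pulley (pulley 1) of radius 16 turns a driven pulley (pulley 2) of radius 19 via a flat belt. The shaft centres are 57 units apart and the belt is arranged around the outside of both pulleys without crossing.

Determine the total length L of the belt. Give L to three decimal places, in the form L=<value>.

open belt: β = asin((r2−r1)/C) = asin(3/57) = 3.0170°
wrap1 = π − 2β = 173.9661°
wrap2 = π + 2β = 186.0339°
tangent length = C·cosβ = 56.9210
L = r1·wrap1 + r2·wrap2 + 2·C·cosβ = 16·3.0363 + 19·3.2469 + 2·56.9210 = 224.1137

L=224.114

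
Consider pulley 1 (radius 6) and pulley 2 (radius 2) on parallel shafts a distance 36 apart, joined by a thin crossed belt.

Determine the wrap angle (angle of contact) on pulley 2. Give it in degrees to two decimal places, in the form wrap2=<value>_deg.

crossed belt: β = asin((r1+r2)/C) = asin(8/36) = 12.8396°
wrap1 = wrap2 = π + 2β = 205.6792°

wrap2=205.68_deg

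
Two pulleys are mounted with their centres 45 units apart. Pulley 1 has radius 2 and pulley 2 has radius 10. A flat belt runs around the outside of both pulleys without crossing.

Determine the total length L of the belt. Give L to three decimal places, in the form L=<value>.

L=129.125

open belt: β = asin((r2−r1)/C) = asin(8/45) = 10.2403°
wrap1 = π − 2β = 159.5193°
wrap2 = π + 2β = 200.4807°
tangent length = C·cosβ = 44.2832
L = r1·wrap1 + r2·wrap2 + 2·C·cosβ = 2·2.7841 + 10·3.4990 + 2·44.2832 = 129.1251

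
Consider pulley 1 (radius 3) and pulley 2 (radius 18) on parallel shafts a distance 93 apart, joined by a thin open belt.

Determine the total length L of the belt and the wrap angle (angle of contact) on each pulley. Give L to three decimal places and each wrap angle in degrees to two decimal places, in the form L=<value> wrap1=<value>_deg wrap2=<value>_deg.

L=254.398 wrap1=161.44_deg wrap2=198.56_deg

open belt: β = asin((r2−r1)/C) = asin(15/93) = 9.2818°
wrap1 = π − 2β = 161.4364°
wrap2 = π + 2β = 198.5636°
tangent length = C·cosβ = 91.7824
L = r1·wrap1 + r2·wrap2 + 2·C·cosβ = 3·2.8176 + 18·3.4656 + 2·91.7824 = 254.3981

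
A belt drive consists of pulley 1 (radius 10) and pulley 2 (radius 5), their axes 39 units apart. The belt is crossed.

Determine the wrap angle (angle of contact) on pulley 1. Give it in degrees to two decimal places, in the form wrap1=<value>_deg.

crossed belt: β = asin((r1+r2)/C) = asin(15/39) = 22.6199°
wrap1 = wrap2 = π + 2β = 225.2397°

wrap1=225.24_deg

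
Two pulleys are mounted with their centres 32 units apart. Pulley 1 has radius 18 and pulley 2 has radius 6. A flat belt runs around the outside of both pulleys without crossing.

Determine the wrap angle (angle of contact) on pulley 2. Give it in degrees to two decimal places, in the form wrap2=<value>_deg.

wrap2=135.95_deg

open belt: β = asin((r2−r1)/C) = asin(-12/32) = -22.0243°
wrap1 = π − 2β = 224.0486°
wrap2 = π + 2β = 135.9514°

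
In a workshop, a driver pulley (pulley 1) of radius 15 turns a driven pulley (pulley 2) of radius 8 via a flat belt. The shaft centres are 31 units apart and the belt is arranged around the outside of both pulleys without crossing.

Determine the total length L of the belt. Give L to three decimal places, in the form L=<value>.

open belt: β = asin((r2−r1)/C) = asin(-7/31) = -13.0503°
wrap1 = π − 2β = 206.1006°
wrap2 = π + 2β = 153.8994°
tangent length = C·cosβ = 30.1993
L = r1·wrap1 + r2·wrap2 + 2·C·cosβ = 15·3.5971 + 8·2.6861 + 2·30.1993 = 135.8441

L=135.844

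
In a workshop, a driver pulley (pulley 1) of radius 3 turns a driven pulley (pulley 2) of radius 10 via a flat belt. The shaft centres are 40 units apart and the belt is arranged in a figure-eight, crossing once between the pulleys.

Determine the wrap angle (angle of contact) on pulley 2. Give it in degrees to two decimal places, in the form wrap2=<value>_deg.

crossed belt: β = asin((r1+r2)/C) = asin(13/40) = 18.9656°
wrap1 = wrap2 = π + 2β = 217.9311°

wrap2=217.93_deg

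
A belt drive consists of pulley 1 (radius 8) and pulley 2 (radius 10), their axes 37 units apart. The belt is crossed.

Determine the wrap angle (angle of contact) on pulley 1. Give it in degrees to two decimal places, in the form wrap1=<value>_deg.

wrap1=238.22_deg

crossed belt: β = asin((r1+r2)/C) = asin(18/37) = 29.1099°
wrap1 = wrap2 = π + 2β = 238.2198°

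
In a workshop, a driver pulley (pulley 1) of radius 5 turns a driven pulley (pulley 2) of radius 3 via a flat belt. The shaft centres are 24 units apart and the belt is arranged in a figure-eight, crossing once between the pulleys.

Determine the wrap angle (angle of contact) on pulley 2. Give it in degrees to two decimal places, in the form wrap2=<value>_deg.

crossed belt: β = asin((r1+r2)/C) = asin(8/24) = 19.4712°
wrap1 = wrap2 = π + 2β = 218.9424°

wrap2=218.94_deg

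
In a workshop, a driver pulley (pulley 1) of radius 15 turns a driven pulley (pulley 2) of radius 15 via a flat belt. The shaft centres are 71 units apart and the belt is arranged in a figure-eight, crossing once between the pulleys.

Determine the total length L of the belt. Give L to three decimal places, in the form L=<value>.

crossed belt: β = asin((r1+r2)/C) = asin(30/71) = 24.9947°
wrap1 = wrap2 = π + 2β = 229.9895°
tangent length = C·cosβ = 64.3506
L = (r1+r2)·wrap + 2·C·cosβ = 30·4.0141 + 2·64.3506 = 249.1234

L=249.123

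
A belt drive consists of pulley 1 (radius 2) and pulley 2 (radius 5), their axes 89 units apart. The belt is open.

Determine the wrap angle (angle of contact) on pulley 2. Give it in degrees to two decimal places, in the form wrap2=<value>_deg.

open belt: β = asin((r2−r1)/C) = asin(3/89) = 1.9317°
wrap1 = π − 2β = 176.1366°
wrap2 = π + 2β = 183.8634°

wrap2=183.86_deg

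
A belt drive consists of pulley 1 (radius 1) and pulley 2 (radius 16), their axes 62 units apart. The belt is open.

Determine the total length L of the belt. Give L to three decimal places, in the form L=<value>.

open belt: β = asin((r2−r1)/C) = asin(15/62) = 14.0008°
wrap1 = π − 2β = 151.9984°
wrap2 = π + 2β = 208.0016°
tangent length = C·cosβ = 60.1581
L = r1·wrap1 + r2·wrap2 + 2·C·cosβ = 1·2.6529 + 16·3.6303 + 2·60.1581 = 181.0541

L=181.054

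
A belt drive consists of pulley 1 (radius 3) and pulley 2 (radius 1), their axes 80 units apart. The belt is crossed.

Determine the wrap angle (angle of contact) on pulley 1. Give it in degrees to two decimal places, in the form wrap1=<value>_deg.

crossed belt: β = asin((r1+r2)/C) = asin(4/80) = 2.8660°
wrap1 = wrap2 = π + 2β = 185.7320°

wrap1=185.73_deg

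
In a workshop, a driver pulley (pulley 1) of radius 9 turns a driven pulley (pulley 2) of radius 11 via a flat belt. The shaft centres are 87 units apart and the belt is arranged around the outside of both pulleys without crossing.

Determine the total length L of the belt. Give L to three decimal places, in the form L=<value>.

open belt: β = asin((r2−r1)/C) = asin(2/87) = 1.3173°
wrap1 = π − 2β = 177.3655°
wrap2 = π + 2β = 182.6345°
tangent length = C·cosβ = 86.9770
L = r1·wrap1 + r2·wrap2 + 2·C·cosβ = 9·3.0956 + 11·3.1876 + 2·86.9770 = 236.8778

L=236.878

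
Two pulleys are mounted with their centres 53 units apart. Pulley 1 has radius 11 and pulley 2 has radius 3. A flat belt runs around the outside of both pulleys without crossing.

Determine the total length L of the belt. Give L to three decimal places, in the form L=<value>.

L=151.192

open belt: β = asin((r2−r1)/C) = asin(-8/53) = -8.6816°
wrap1 = π − 2β = 197.3632°
wrap2 = π + 2β = 162.6368°
tangent length = C·cosβ = 52.3927
L = r1·wrap1 + r2·wrap2 + 2·C·cosβ = 11·3.4446 + 3·2.8385 + 2·52.3927 = 151.1922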